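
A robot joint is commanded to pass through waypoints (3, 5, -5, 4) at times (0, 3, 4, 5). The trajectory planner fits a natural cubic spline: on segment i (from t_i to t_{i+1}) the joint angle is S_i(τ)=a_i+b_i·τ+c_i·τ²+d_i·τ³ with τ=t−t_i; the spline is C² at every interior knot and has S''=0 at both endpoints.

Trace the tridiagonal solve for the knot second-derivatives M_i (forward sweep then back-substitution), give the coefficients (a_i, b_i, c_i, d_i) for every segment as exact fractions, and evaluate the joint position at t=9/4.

Δ: Δ0=2/3, Δ1=-10, Δ2=9
row 1: diag=8, rhs=-64; c'=1/8, d'=-8
row 2: denom=4−1·1/8=31/8; d'=(114−1·-8)/(31/8)=976/31
back: M2=976/31
back: M1=-8−1/8·976/31=-370/31
M: M0=0, M1=-370/31, M2=976/31, M3=0
seg 0: a=3, c=M0/2=0, d=(M1−M0)/(6·3)=-185/279, b=Δ0−h0·(2M0+M1)/6=617/93
seg 1: a=5, c=M1/2=-185/31, d=(M2−M1)/(6·1)=673/93, b=Δ1−h1·(2M1+M2)/6=-1048/93
seg 2: a=-5, c=M2/2=488/31, d=(M3−M2)/(6·1)=-488/93, b=Δ2−h2·(2M2+M3)/6=-139/93
t_q=9/4 → seg 0, τ=9/4; S=3+617/93·τ+0·τ²+-185/279·τ³=20583/1984

  seg 0: a=3 b=617/93 c=0 d=-185/279
  seg 1: a=5 b=-1048/93 c=-185/31 d=673/93
  seg 2: a=-5 b=-139/93 c=488/31 d=-488/93
S(9/4) = 20583/1984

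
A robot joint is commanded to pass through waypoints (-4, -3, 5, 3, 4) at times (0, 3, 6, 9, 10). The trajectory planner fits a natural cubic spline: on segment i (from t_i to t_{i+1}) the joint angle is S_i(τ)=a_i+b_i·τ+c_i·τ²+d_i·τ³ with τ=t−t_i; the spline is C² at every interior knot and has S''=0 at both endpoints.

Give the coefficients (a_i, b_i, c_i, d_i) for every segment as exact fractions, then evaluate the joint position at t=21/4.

  seg 0: a=-4 b=-95/162 c=0 d=149/1458
  seg 1: a=-3 b=176/81 c=149/162 d=-367/1458
  seg 2: a=5 b=145/162 c=-109/81 d=401/1458
  seg 3: a=3 b=20/81 c=61/54 d=-61/162
S(21/4) = 4237/1152

Δ: Δ0=1/3, Δ1=8/3, Δ2=-2/3, Δ3=1
row 1: diag=12, rhs=14; c'=1/4, d'=7/6
row 2: denom=12−3·1/4=45/4; d'=(-20−3·7/6)/(45/4)=-94/45
row 3: denom=8−3·4/15=36/5; d'=(10−3·-94/45)/(36/5)=61/27
back: M3=61/27
back: M2=-94/45−4/15·61/27=-218/81
back: M1=7/6−1/4·-218/81=149/81
M: M0=0, M1=149/81, M2=-218/81, M3=61/27, M4=0
seg 0: a=-4, c=M0/2=0, d=(M1−M0)/(6·3)=149/1458, b=Δ0−h0·(2M0+M1)/6=-95/162
seg 1: a=-3, c=M1/2=149/162, d=(M2−M1)/(6·3)=-367/1458, b=Δ1−h1·(2M1+M2)/6=176/81
seg 2: a=5, c=M2/2=-109/81, d=(M3−M2)/(6·3)=401/1458, b=Δ2−h2·(2M2+M3)/6=145/162
seg 3: a=3, c=M3/2=61/54, d=(M4−M3)/(6·1)=-61/162, b=Δ3−h3·(2M3+M4)/6=20/81
t_q=21/4 → seg 1, τ=9/4; S=-3+176/81·τ+149/162·τ²+-367/1458·τ³=4237/1152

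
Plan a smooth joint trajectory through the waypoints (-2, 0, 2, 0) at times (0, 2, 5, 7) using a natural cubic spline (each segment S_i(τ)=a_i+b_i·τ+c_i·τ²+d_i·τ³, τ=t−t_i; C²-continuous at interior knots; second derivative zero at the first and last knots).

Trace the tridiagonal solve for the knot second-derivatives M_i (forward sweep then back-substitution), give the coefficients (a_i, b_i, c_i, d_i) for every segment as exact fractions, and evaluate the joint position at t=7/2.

  seg 0: a=-2 b=263/273 c=0 d=5/546
  seg 1: a=0 b=293/273 c=5/91 d=-4/63
  seg 2: a=2 b=-85/273 c=-47/91 d=47/546
S(7/2) = 79/52

Δ: Δ0=1, Δ1=2/3, Δ2=-1
row 1: diag=10, rhs=-2; c'=3/10, d'=-1/5
row 2: denom=10−3·3/10=91/10; d'=(-10−3·-1/5)/(91/10)=-94/91
back: M2=-94/91
back: M1=-1/5−3/10·-94/91=10/91
M: M0=0, M1=10/91, M2=-94/91, M3=0
seg 0: a=-2, c=M0/2=0, d=(M1−M0)/(6·2)=5/546, b=Δ0−h0·(2M0+M1)/6=263/273
seg 1: a=0, c=M1/2=5/91, d=(M2−M1)/(6·3)=-4/63, b=Δ1−h1·(2M1+M2)/6=293/273
seg 2: a=2, c=M2/2=-47/91, d=(M3−M2)/(6·2)=47/546, b=Δ2−h2·(2M2+M3)/6=-85/273
t_q=7/2 → seg 1, τ=3/2; S=0+293/273·τ+5/91·τ²+-4/63·τ³=79/52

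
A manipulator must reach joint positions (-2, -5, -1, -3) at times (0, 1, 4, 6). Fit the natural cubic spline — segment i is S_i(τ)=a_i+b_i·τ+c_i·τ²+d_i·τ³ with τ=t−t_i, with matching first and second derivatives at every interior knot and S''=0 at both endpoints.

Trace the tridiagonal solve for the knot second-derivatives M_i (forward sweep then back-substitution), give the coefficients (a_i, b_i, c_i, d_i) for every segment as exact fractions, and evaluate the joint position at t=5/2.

  seg 0: a=-2 b=-790/213 c=0 d=151/213
  seg 1: a=-5 b=-337/213 c=151/71 d=-82/213
  seg 2: a=-1 b=167/213 c=-95/71 d=95/426
S(5/2) = -276/71

Δ: Δ0=-3, Δ1=4/3, Δ2=-1
row 1: diag=8, rhs=26; c'=3/8, d'=13/4
row 2: denom=10−3·3/8=71/8; d'=(-14−3·13/4)/(71/8)=-190/71
back: M2=-190/71
back: M1=13/4−3/8·-190/71=302/71
M: M0=0, M1=302/71, M2=-190/71, M3=0
seg 0: a=-2, c=M0/2=0, d=(M1−M0)/(6·1)=151/213, b=Δ0−h0·(2M0+M1)/6=-790/213
seg 1: a=-5, c=M1/2=151/71, d=(M2−M1)/(6·3)=-82/213, b=Δ1−h1·(2M1+M2)/6=-337/213
seg 2: a=-1, c=M2/2=-95/71, d=(M3−M2)/(6·2)=95/426, b=Δ2−h2·(2M2+M3)/6=167/213
t_q=5/2 → seg 1, τ=3/2; S=-5+-337/213·τ+151/71·τ²+-82/213·τ³=-276/71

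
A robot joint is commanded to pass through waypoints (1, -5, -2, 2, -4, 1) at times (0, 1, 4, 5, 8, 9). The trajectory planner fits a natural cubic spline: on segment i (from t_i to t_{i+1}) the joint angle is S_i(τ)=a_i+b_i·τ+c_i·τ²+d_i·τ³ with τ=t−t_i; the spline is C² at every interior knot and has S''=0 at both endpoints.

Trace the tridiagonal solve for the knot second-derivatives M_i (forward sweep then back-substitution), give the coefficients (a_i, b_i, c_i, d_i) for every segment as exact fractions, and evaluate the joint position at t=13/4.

Δ: Δ0=-6, Δ1=1, Δ2=4, Δ3=-2, Δ4=5
row 1: diag=8, rhs=42; c'=3/8, d'=21/4
row 2: denom=8−3·3/8=55/8; d'=(18−3·21/4)/(55/8)=18/55
row 3: denom=8−1·8/55=432/55; d'=(-36−1·18/55)/(432/55)=-37/8
row 4: denom=8−3·55/144=329/48; d'=(42−3·-37/8)/(329/48)=2682/329
back: M4=2682/329
back: M3=-37/8−55/144·2682/329=-2546/329
back: M2=18/55−8/55·-2546/329=478/329
back: M1=21/4−3/8·478/329=1548/329
M: M0=0, M1=1548/329, M2=478/329, M3=-2546/329, M4=2682/329, M5=0
seg 0: a=1, c=M0/2=0, d=(M1−M0)/(6·1)=258/329, b=Δ0−h0·(2M0+M1)/6=-2232/329
seg 1: a=-5, c=M1/2=774/329, d=(M2−M1)/(6·3)=-535/2961, b=Δ1−h1·(2M1+M2)/6=-1458/329
seg 2: a=-2, c=M2/2=239/329, d=(M3−M2)/(6·1)=-72/47, b=Δ2−h2·(2M2+M3)/6=1581/329
seg 3: a=2, c=M3/2=-1273/329, d=(M4−M3)/(6·3)=2614/2961, b=Δ3−h3·(2M3+M4)/6=547/329
seg 4: a=-4, c=M4/2=1341/329, d=(M5−M4)/(6·1)=-447/329, b=Δ4−h4·(2M4+M5)/6=751/329
t_q=13/4 → seg 1, τ=9/4; S=-5+-1458/329·τ+774/329·τ²+-535/2961·τ³=-107791/21056

  seg 0: a=1 b=-2232/329 c=0 d=258/329
  seg 1: a=-5 b=-1458/329 c=774/329 d=-535/2961
  seg 2: a=-2 b=1581/329 c=239/329 d=-72/47
  seg 3: a=2 b=547/329 c=-1273/329 d=2614/2961
  seg 4: a=-4 b=751/329 c=1341/329 d=-447/329
S(13/4) = -107791/21056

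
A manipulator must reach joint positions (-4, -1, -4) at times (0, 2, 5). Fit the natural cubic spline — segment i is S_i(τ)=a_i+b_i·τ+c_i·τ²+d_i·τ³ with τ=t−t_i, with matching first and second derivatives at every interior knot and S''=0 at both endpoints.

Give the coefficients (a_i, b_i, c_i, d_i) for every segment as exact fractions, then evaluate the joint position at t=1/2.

  seg 0: a=-4 b=2 c=0 d=-1/8
  seg 1: a=-1 b=1/2 c=-3/4 d=1/12
S(1/2) = -193/64

Δ: Δ0=3/2, Δ1=-1
row 1: diag=10, rhs=-15; c'=3/10, d'=-3/2
back: M1=-3/2
M: M0=0, M1=-3/2, M2=0
seg 0: a=-4, c=M0/2=0, d=(M1−M0)/(6·2)=-1/8, b=Δ0−h0·(2M0+M1)/6=2
seg 1: a=-1, c=M1/2=-3/4, d=(M2−M1)/(6·3)=1/12, b=Δ1−h1·(2M1+M2)/6=1/2
t_q=1/2 → seg 0, τ=1/2; S=-4+2·τ+0·τ²+-1/8·τ³=-193/64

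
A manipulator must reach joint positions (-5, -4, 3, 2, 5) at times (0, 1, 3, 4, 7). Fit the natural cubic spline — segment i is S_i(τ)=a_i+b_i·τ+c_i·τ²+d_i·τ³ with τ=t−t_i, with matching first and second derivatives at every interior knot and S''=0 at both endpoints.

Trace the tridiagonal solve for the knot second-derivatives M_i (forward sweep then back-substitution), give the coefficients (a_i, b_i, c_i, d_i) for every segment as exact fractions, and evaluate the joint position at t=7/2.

Δ: Δ0=1, Δ1=7/2, Δ2=-1, Δ3=1
row 1: diag=6, rhs=15; c'=1/3, d'=5/2
row 2: denom=6−2·1/3=16/3; d'=(-27−2·5/2)/(16/3)=-6
row 3: denom=8−1·3/16=125/16; d'=(12−1·-6)/(125/16)=288/125
back: M3=288/125
back: M2=-6−3/16·288/125=-804/125
back: M1=5/2−1/3·-804/125=1161/250
M: M0=0, M1=1161/250, M2=-804/125, M3=288/125, M4=0
seg 0: a=-5, c=M0/2=0, d=(M1−M0)/(6·1)=387/500, b=Δ0−h0·(2M0+M1)/6=113/500
seg 1: a=-4, c=M1/2=1161/500, d=(M2−M1)/(6·2)=-923/1000, b=Δ1−h1·(2M1+M2)/6=637/250
seg 2: a=3, c=M2/2=-402/125, d=(M3−M2)/(6·1)=182/125, b=Δ2−h2·(2M2+M3)/6=19/25
seg 3: a=2, c=M3/2=144/125, d=(M4−M3)/(6·3)=-16/125, b=Δ3−h3·(2M3+M4)/6=-163/125
t_q=7/2 → seg 2, τ=1/2; S=3+19/25·τ+-402/125·τ²+182/125·τ³=1379/500

  seg 0: a=-5 b=113/500 c=0 d=387/500
  seg 1: a=-4 b=637/250 c=1161/500 d=-923/1000
  seg 2: a=3 b=19/25 c=-402/125 d=182/125
  seg 3: a=2 b=-163/125 c=144/125 d=-16/125
S(7/2) = 1379/500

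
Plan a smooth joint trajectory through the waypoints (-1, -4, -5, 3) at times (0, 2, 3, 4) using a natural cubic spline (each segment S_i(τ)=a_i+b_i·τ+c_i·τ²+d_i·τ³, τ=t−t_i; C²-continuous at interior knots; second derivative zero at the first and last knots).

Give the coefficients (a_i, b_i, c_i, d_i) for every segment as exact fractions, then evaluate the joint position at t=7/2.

  seg 0: a=-1 b=-41/46 c=0 d=-7/46
  seg 1: a=-4 b=-125/46 c=-21/23 d=121/46
  seg 2: a=-5 b=77/23 c=321/46 d=-107/46
S(7/2) = -689/368

Δ: Δ0=-3/2, Δ1=-1, Δ2=8
row 1: diag=6, rhs=3; c'=1/6, d'=1/2
row 2: denom=4−1·1/6=23/6; d'=(54−1·1/2)/(23/6)=321/23
back: M2=321/23
back: M1=1/2−1/6·321/23=-42/23
M: M0=0, M1=-42/23, M2=321/23, M3=0
seg 0: a=-1, c=M0/2=0, d=(M1−M0)/(6·2)=-7/46, b=Δ0−h0·(2M0+M1)/6=-41/46
seg 1: a=-4, c=M1/2=-21/23, d=(M2−M1)/(6·1)=121/46, b=Δ1−h1·(2M1+M2)/6=-125/46
seg 2: a=-5, c=M2/2=321/46, d=(M3−M2)/(6·1)=-107/46, b=Δ2−h2·(2M2+M3)/6=77/23
t_q=7/2 → seg 2, τ=1/2; S=-5+77/23·τ+321/46·τ²+-107/46·τ³=-689/368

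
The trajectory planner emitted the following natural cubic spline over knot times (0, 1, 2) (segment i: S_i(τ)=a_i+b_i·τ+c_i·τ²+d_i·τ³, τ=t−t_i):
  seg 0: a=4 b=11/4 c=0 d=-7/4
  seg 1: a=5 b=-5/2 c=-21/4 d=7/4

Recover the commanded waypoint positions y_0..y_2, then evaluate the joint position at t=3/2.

y_0=4 y_1=5 y_2=-1
S(3/2) = 85/32

y_0 = S_0(0) = a_0 = 4
y_1 = S_1(0) = a_1 = 5
y_2 = S_1(1) = -1
t_q=3/2 is in segment 1 (τ=1/2); S_1(τ)=85/32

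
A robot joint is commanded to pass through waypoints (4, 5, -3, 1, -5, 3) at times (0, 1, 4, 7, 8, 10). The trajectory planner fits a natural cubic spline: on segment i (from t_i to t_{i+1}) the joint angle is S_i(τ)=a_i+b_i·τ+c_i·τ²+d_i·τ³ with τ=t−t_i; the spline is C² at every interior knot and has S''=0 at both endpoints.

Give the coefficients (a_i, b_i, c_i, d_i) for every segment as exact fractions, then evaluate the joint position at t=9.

Δ: Δ0=1, Δ1=-8/3, Δ2=4/3, Δ3=-6, Δ4=4
row 1: diag=8, rhs=-22; c'=3/8, d'=-11/4
row 2: denom=12−3·3/8=87/8; d'=(24−3·-11/4)/(87/8)=86/29
row 3: denom=8−3·8/29=208/29; d'=(-44−3·86/29)/(208/29)=-59/8
row 4: denom=6−1·29/208=1219/208; d'=(60−1·-59/8)/(1219/208)=14014/1219
back: M4=14014/1219
back: M3=-59/8−29/208·14014/1219=-10944/1219
back: M2=86/29−8/29·-10944/1219=6634/1219
back: M1=-11/4−3/8·6634/1219=-5840/1219
M: M0=0, M1=-5840/1219, M2=6634/1219, M3=-10944/1219, M4=14014/1219, M5=0
seg 0: a=4, c=M0/2=0, d=(M1−M0)/(6·1)=-2920/3657, b=Δ0−h0·(2M0+M1)/6=6577/3657
seg 1: a=5, c=M1/2=-2920/1219, d=(M2−M1)/(6·3)=693/1219, b=Δ1−h1·(2M1+M2)/6=-2183/3657
seg 2: a=-3, c=M2/2=3317/1219, d=(M3−M2)/(6·3)=-8789/10971, b=Δ2−h2·(2M2+M3)/6=1390/3657
seg 3: a=1, c=M3/2=-5472/1219, d=(M4−M3)/(6·1)=12479/3657, b=Δ3−h3·(2M3+M4)/6=-18005/3657
seg 4: a=-5, c=M4/2=7007/1219, d=(M5−M4)/(6·2)=-7007/7314, b=Δ4−h4·(2M4+M5)/6=-13400/3657
t_q=9 → seg 4, τ=1; S=-5+-13400/3657·τ+7007/1219·τ²+-7007/7314·τ³=-9445/2438

  seg 0: a=4 b=6577/3657 c=0 d=-2920/3657
  seg 1: a=5 b=-2183/3657 c=-2920/1219 d=693/1219
  seg 2: a=-3 b=1390/3657 c=3317/1219 d=-8789/10971
  seg 3: a=1 b=-18005/3657 c=-5472/1219 d=12479/3657
  seg 4: a=-5 b=-13400/3657 c=7007/1219 d=-7007/7314
S(9) = -9445/2438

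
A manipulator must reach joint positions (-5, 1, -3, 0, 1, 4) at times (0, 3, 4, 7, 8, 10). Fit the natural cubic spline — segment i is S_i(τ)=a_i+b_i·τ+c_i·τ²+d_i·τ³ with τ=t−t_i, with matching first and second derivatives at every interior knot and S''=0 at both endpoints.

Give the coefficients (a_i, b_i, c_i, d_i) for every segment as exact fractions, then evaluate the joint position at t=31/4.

  seg 0: a=-5 b=7709/1686 c=0 d=-4337/15174
  seg 1: a=1 b=-2651/843 c=-4337/1686 d=965/562
  seg 2: a=-3 b=-5291/1686 c=2174/843 d=-6067/15174
  seg 3: a=0 b=1298/843 c=-573/562 d=809/1686
  seg 4: a=1 b=1585/1686 c=118/281 d=-59/843
S(31/4) = 28189/35968

Δ: Δ0=2, Δ1=-4, Δ2=1, Δ3=1, Δ4=3/2
row 1: diag=8, rhs=-36; c'=1/8, d'=-9/2
row 2: denom=8−1·1/8=63/8; d'=(30−1·-9/2)/(63/8)=92/21
row 3: denom=8−3·8/21=48/7; d'=(0−3·92/21)/(48/7)=-23/12
row 4: denom=6−1·7/48=281/48; d'=(3−1·-23/12)/(281/48)=236/281
back: M4=236/281
back: M3=-23/12−7/48·236/281=-573/281
back: M2=92/21−8/21·-573/281=4348/843
back: M1=-9/2−1/8·4348/843=-4337/843
M: M0=0, M1=-4337/843, M2=4348/843, M3=-573/281, M4=236/281, M5=0
seg 0: a=-5, c=M0/2=0, d=(M1−M0)/(6·3)=-4337/15174, b=Δ0−h0·(2M0+M1)/6=7709/1686
seg 1: a=1, c=M1/2=-4337/1686, d=(M2−M1)/(6·1)=965/562, b=Δ1−h1·(2M1+M2)/6=-2651/843
seg 2: a=-3, c=M2/2=2174/843, d=(M3−M2)/(6·3)=-6067/15174, b=Δ2−h2·(2M2+M3)/6=-5291/1686
seg 3: a=0, c=M3/2=-573/562, d=(M4−M3)/(6·1)=809/1686, b=Δ3−h3·(2M3+M4)/6=1298/843
seg 4: a=1, c=M4/2=118/281, d=(M5−M4)/(6·2)=-59/843, b=Δ4−h4·(2M4+M5)/6=1585/1686
t_q=31/4 → seg 3, τ=3/4; S=0+1298/843·τ+-573/562·τ²+809/1686·τ³=28189/35968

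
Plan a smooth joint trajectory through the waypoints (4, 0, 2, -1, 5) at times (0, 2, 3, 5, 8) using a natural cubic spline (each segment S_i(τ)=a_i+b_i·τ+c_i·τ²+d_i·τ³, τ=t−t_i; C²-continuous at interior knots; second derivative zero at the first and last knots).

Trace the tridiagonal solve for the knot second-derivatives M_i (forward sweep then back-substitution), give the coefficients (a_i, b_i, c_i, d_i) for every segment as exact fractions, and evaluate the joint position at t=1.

  seg 0: a=4 b=-592/163 c=0 d=133/326
  seg 1: a=0 b=206/163 c=399/163 d=-279/163
  seg 2: a=2 b=167/163 c=-438/163 d=929/1304
  seg 3: a=-1 b=-383/326 c=1035/652 d=-115/652
S(1) = 253/326

Δ: Δ0=-2, Δ1=2, Δ2=-3/2, Δ3=2
row 1: diag=6, rhs=24; c'=1/6, d'=4
row 2: denom=6−1·1/6=35/6; d'=(-21−1·4)/(35/6)=-30/7
row 3: denom=10−2·12/35=326/35; d'=(21−2·-30/7)/(326/35)=1035/326
back: M3=1035/326
back: M2=-30/7−12/35·1035/326=-876/163
back: M1=4−1/6·-876/163=798/163
M: M0=0, M1=798/163, M2=-876/163, M3=1035/326, M4=0
seg 0: a=4, c=M0/2=0, d=(M1−M0)/(6·2)=133/326, b=Δ0−h0·(2M0+M1)/6=-592/163
seg 1: a=0, c=M1/2=399/163, d=(M2−M1)/(6·1)=-279/163, b=Δ1−h1·(2M1+M2)/6=206/163
seg 2: a=2, c=M2/2=-438/163, d=(M3−M2)/(6·2)=929/1304, b=Δ2−h2·(2M2+M3)/6=167/163
seg 3: a=-1, c=M3/2=1035/652, d=(M4−M3)/(6·3)=-115/652, b=Δ3−h3·(2M3+M4)/6=-383/326
t_q=1 → seg 0, τ=1; S=4+-592/163·τ+0·τ²+133/326·τ³=253/326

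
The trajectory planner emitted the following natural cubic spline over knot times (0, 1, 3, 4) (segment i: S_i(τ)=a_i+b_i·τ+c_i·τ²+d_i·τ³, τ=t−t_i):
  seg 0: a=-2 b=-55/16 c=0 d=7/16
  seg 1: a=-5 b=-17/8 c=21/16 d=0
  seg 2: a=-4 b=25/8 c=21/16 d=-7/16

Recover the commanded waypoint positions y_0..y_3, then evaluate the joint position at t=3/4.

y_0=-2 y_1=-5 y_2=-4 y_3=0
S(3/4) = -4499/1024

y_0 = S_0(0) = a_0 = -2
y_1 = S_1(0) = a_1 = -5
y_2 = S_2(0) = a_2 = -4
y_3 = S_2(1) = 0
t_q=3/4 is in segment 0 (τ=3/4); S_0(τ)=-4499/1024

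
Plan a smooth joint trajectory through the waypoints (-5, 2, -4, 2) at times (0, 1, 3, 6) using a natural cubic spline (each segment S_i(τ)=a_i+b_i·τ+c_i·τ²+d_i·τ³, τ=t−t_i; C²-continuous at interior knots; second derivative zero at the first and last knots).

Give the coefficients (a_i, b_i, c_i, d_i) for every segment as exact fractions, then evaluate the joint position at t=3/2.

Δ: Δ0=7, Δ1=-3, Δ2=2
row 1: diag=6, rhs=-60; c'=1/3, d'=-10
row 2: denom=10−2·1/3=28/3; d'=(30−2·-10)/(28/3)=75/14
back: M2=75/14
back: M1=-10−1/3·75/14=-165/14
M: M0=0, M1=-165/14, M2=75/14, M3=0
seg 0: a=-5, c=M0/2=0, d=(M1−M0)/(6·1)=-55/28, b=Δ0−h0·(2M0+M1)/6=251/28
seg 1: a=2, c=M1/2=-165/28, d=(M2−M1)/(6·2)=10/7, b=Δ1−h1·(2M1+M2)/6=43/14
seg 2: a=-4, c=M2/2=75/28, d=(M3−M2)/(6·3)=-25/84, b=Δ2−h2·(2M2+M3)/6=-47/14
t_q=3/2 → seg 1, τ=1/2; S=2+43/14·τ+-165/28·τ²+10/7·τ³=251/112

  seg 0: a=-5 b=251/28 c=0 d=-55/28
  seg 1: a=2 b=43/14 c=-165/28 d=10/7
  seg 2: a=-4 b=-47/14 c=75/28 d=-25/84
S(3/2) = 251/112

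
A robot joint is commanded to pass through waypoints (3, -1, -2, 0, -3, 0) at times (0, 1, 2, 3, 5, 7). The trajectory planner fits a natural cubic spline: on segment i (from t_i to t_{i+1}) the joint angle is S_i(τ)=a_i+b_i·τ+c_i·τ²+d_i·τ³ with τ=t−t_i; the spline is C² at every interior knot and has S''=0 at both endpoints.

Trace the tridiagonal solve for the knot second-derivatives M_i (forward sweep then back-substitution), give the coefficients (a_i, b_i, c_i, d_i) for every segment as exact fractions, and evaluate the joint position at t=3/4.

  seg 0: a=3 b=-1425/314 c=0 d=169/314
  seg 1: a=-1 b=-459/157 c=507/314 d=97/314
  seg 2: a=-2 b=387/314 c=399/157 d=-557/314
  seg 3: a=0 b=156/157 c=-873/314 d=963/1256
  seg 4: a=-3 b=-291/314 c=1143/628 d=-381/1256
S(3/4) = -3549/20096

Δ: Δ0=-4, Δ1=-1, Δ2=2, Δ3=-3/2, Δ4=3/2
row 1: diag=4, rhs=18; c'=1/4, d'=9/2
row 2: denom=4−1·1/4=15/4; d'=(18−1·9/2)/(15/4)=18/5
row 3: denom=6−1·4/15=86/15; d'=(-21−1·18/5)/(86/15)=-369/86
row 4: denom=8−2·15/43=314/43; d'=(18−2·-369/86)/(314/43)=1143/314
back: M4=1143/314
back: M3=-369/86−15/43·1143/314=-873/157
back: M2=18/5−4/15·-873/157=798/157
back: M1=9/2−1/4·798/157=507/157
M: M0=0, M1=507/157, M2=798/157, M3=-873/157, M4=1143/314, M5=0
seg 0: a=3, c=M0/2=0, d=(M1−M0)/(6·1)=169/314, b=Δ0−h0·(2M0+M1)/6=-1425/314
seg 1: a=-1, c=M1/2=507/314, d=(M2−M1)/(6·1)=97/314, b=Δ1−h1·(2M1+M2)/6=-459/157
seg 2: a=-2, c=M2/2=399/157, d=(M3−M2)/(6·1)=-557/314, b=Δ2−h2·(2M2+M3)/6=387/314
seg 3: a=0, c=M3/2=-873/314, d=(M4−M3)/(6·2)=963/1256, b=Δ3−h3·(2M3+M4)/6=156/157
seg 4: a=-3, c=M4/2=1143/628, d=(M5−M4)/(6·2)=-381/1256, b=Δ4−h4·(2M4+M5)/6=-291/314
t_q=3/4 → seg 0, τ=3/4; S=3+-1425/314·τ+0·τ²+169/314·τ³=-3549/20096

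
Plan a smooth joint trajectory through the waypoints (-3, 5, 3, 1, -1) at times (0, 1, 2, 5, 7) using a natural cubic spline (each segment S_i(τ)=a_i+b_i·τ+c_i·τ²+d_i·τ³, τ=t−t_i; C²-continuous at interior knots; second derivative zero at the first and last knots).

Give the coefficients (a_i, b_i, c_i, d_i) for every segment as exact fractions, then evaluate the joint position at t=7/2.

Δ: Δ0=8, Δ1=-2, Δ2=-2/3, Δ3=-1
row 1: diag=4, rhs=-60; c'=1/4, d'=-15
row 2: denom=8−1·1/4=31/4; d'=(8−1·-15)/(31/4)=92/31
row 3: denom=10−3·12/31=274/31; d'=(-2−3·92/31)/(274/31)=-169/137
back: M3=-169/137
back: M2=92/31−12/31·-169/137=472/137
back: M1=-15−1/4·472/137=-2173/137
M: M0=0, M1=-2173/137, M2=472/137, M3=-169/137, M4=0
seg 0: a=-3, c=M0/2=0, d=(M1−M0)/(6·1)=-2173/822, b=Δ0−h0·(2M0+M1)/6=8749/822
seg 1: a=5, c=M1/2=-2173/274, d=(M2−M1)/(6·1)=2645/822, b=Δ1−h1·(2M1+M2)/6=1115/411
seg 2: a=3, c=M2/2=236/137, d=(M3−M2)/(6·3)=-641/2466, b=Δ2−h2·(2M2+M3)/6=-2873/822
seg 3: a=1, c=M3/2=-169/274, d=(M4−M3)/(6·2)=169/1644, b=Δ3−h3·(2M3+M4)/6=-73/411
t_q=7/2 → seg 2, τ=3/2; S=3+-2873/822·τ+236/137·τ²+-641/2466·τ³=1657/2192

  seg 0: a=-3 b=8749/822 c=0 d=-2173/822
  seg 1: a=5 b=1115/411 c=-2173/274 d=2645/822
  seg 2: a=3 b=-2873/822 c=236/137 d=-641/2466
  seg 3: a=1 b=-73/411 c=-169/274 d=169/1644
S(7/2) = 1657/2192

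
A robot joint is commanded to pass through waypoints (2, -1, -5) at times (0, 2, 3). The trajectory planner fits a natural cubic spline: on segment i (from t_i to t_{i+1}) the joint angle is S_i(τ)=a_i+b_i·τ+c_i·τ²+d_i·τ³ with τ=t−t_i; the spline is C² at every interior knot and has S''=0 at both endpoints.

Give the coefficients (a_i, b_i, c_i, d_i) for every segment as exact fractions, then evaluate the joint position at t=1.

  seg 0: a=2 b=-2/3 c=0 d=-5/24
  seg 1: a=-1 b=-19/6 c=-5/4 d=5/12
S(1) = 9/8

Δ: Δ0=-3/2, Δ1=-4
row 1: diag=6, rhs=-15; c'=1/6, d'=-5/2
back: M1=-5/2
M: M0=0, M1=-5/2, M2=0
seg 0: a=2, c=M0/2=0, d=(M1−M0)/(6·2)=-5/24, b=Δ0−h0·(2M0+M1)/6=-2/3
seg 1: a=-1, c=M1/2=-5/4, d=(M2−M1)/(6·1)=5/12, b=Δ1−h1·(2M1+M2)/6=-19/6
t_q=1 → seg 0, τ=1; S=2+-2/3·τ+0·τ²+-5/24·τ³=9/8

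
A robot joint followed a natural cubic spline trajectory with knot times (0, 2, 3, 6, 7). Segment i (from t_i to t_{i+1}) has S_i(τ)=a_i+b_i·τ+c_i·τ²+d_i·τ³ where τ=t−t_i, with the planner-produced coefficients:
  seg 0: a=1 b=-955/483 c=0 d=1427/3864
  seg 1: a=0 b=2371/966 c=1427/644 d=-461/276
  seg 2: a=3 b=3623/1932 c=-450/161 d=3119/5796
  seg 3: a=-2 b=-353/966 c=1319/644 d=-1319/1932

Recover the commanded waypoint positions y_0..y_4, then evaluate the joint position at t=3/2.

y_0 = S_0(0) = a_0 = 1
y_1 = S_1(0) = a_1 = 0
y_2 = S_2(0) = a_2 = 3
y_3 = S_3(0) = a_3 = -2
y_4 = S_3(1) = -1
t_q=3/2 is in segment 0 (τ=3/2); S_0(τ)=-1059/1472

y_0=1 y_1=0 y_2=3 y_3=-2 y_4=-1
S(3/2) = -1059/1472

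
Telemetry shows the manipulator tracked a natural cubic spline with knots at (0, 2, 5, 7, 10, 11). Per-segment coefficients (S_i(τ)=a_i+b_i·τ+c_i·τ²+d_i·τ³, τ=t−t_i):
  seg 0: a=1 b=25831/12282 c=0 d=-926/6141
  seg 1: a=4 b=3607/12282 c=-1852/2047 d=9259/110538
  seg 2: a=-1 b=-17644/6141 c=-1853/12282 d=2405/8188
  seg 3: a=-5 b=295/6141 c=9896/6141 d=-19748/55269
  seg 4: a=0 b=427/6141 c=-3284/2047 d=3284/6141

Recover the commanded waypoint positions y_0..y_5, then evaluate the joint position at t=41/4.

y_0=1 y_1=4 y_2=-1 y_3=-5 y_4=0 y_5=-1
S(41/4) = -2441/32752

y_0 = S_0(0) = a_0 = 1
y_1 = S_1(0) = a_1 = 4
y_2 = S_2(0) = a_2 = -1
y_3 = S_3(0) = a_3 = -5
y_4 = S_4(0) = a_4 = 0
y_5 = S_4(1) = -1
t_q=41/4 is in segment 4 (τ=1/4); S_4(τ)=-2441/32752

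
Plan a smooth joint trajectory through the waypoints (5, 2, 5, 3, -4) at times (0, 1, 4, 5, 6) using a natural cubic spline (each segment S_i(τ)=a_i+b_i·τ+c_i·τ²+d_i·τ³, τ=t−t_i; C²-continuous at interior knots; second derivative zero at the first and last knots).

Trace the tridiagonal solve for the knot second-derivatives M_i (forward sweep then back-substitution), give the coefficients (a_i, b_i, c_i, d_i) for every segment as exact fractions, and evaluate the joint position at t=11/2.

Δ: Δ0=-3, Δ1=1, Δ2=-2, Δ3=-7
row 1: diag=8, rhs=24; c'=3/8, d'=3
row 2: denom=8−3·3/8=55/8; d'=(-18−3·3)/(55/8)=-216/55
row 3: denom=4−1·8/55=212/55; d'=(-30−1·-216/55)/(212/55)=-717/106
back: M3=-717/106
back: M2=-216/55−8/55·-717/106=-156/53
back: M1=3−3/8·-156/53=435/106
M: M0=0, M1=435/106, M2=-156/53, M3=-717/106, M4=0
seg 0: a=5, c=M0/2=0, d=(M1−M0)/(6·1)=145/212, b=Δ0−h0·(2M0+M1)/6=-781/212
seg 1: a=2, c=M1/2=435/212, d=(M2−M1)/(6·3)=-83/212, b=Δ1−h1·(2M1+M2)/6=-173/106
seg 2: a=5, c=M2/2=-78/53, d=(M3−M2)/(6·1)=-135/212, b=Δ2−h2·(2M2+M3)/6=23/212
seg 3: a=3, c=M3/2=-717/212, d=(M4−M3)/(6·1)=239/212, b=Δ3−h3·(2M3+M4)/6=-503/106
t_q=11/2 → seg 3, τ=1/2; S=3+-503/106·τ+-717/212·τ²+239/212·τ³=-131/1696

  seg 0: a=5 b=-781/212 c=0 d=145/212
  seg 1: a=2 b=-173/106 c=435/212 d=-83/212
  seg 2: a=5 b=23/212 c=-78/53 d=-135/212
  seg 3: a=3 b=-503/106 c=-717/212 d=239/212
S(11/2) = -131/1696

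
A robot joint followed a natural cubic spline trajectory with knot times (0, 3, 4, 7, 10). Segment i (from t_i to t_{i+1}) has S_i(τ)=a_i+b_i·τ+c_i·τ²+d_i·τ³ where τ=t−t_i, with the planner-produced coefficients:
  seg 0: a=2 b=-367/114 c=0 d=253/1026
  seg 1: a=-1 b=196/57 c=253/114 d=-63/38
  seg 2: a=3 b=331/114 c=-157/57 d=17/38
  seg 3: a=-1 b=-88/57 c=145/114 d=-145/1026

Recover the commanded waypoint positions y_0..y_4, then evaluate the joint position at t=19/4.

y_0 = S_0(0) = a_0 = 2
y_1 = S_1(0) = a_1 = -1
y_2 = S_2(0) = a_2 = 3
y_3 = S_3(0) = a_3 = -1
y_4 = S_3(3) = 2
t_q=19/4 is in segment 2 (τ=3/4); S_2(τ)=9283/2432

y_0=2 y_1=-1 y_2=3 y_3=-1 y_4=2
S(19/4) = 9283/2432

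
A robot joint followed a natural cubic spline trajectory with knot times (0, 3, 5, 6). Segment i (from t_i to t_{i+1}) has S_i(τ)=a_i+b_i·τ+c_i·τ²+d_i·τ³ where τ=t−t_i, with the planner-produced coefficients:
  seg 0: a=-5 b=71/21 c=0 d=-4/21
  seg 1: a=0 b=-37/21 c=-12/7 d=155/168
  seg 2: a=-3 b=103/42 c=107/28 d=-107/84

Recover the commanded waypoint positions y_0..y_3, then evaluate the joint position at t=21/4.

y_0=-5 y_1=0 y_2=-3 y_3=2
S(21/4) = -555/256

y_0 = S_0(0) = a_0 = -5
y_1 = S_1(0) = a_1 = 0
y_2 = S_2(0) = a_2 = -3
y_3 = S_2(1) = 2
t_q=21/4 is in segment 2 (τ=1/4); S_2(τ)=-555/256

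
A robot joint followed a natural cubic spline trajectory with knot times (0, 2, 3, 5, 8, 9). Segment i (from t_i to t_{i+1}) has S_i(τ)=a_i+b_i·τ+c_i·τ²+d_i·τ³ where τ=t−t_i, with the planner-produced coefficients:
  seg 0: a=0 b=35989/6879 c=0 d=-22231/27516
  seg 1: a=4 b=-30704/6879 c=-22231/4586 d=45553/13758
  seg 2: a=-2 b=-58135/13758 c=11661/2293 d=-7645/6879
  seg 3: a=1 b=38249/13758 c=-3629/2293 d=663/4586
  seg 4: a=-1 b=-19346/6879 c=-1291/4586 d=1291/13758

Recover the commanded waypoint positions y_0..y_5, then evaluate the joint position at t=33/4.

y_0 = S_0(0) = a_0 = 0
y_1 = S_1(0) = a_1 = 4
y_2 = S_2(0) = a_2 = -2
y_3 = S_3(0) = a_3 = 1
y_4 = S_4(0) = a_4 = -1
y_5 = S_4(1) = -4
t_q=33/4 is in segment 4 (τ=1/4); S_4(τ)=-504595/293504

y_0=0 y_1=4 y_2=-2 y_3=1 y_4=-1 y_5=-4
S(33/4) = -504595/293504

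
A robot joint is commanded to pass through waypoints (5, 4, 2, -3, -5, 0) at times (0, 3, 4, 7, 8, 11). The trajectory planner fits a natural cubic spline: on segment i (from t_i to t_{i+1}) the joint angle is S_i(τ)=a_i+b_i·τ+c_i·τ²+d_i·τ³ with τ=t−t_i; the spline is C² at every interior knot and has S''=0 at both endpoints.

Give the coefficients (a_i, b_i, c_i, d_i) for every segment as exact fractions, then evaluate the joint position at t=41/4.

  seg 0: a=5 b=383/1131 c=0 d=-760/10179
  seg 1: a=4 b=-1897/1131 c=-760/1131 d=395/1131
  seg 2: a=2 b=-744/377 c=425/1131 d=-32/351
  seg 3: a=-3 b=-822/377 c=-503/1131 d=707/1131
  seg 4: a=-5 b=-1351/1131 c=1618/1131 d=-1618/10179
S(41/4) = -27215/12064

Δ: Δ0=-1/3, Δ1=-2, Δ2=-5/3, Δ3=-2, Δ4=5/3
row 1: diag=8, rhs=-10; c'=1/8, d'=-5/4
row 2: denom=8−1·1/8=63/8; d'=(2−1·-5/4)/(63/8)=26/63
row 3: denom=8−3·8/21=48/7; d'=(-2−3·26/63)/(48/7)=-17/36
row 4: denom=8−1·7/48=377/48; d'=(22−1·-17/36)/(377/48)=3236/1131
back: M4=3236/1131
back: M3=-17/36−7/48·3236/1131=-1006/1131
back: M2=26/63−8/21·-1006/1131=850/1131
back: M1=-5/4−1/8·850/1131=-1520/1131
M: M0=0, M1=-1520/1131, M2=850/1131, M3=-1006/1131, M4=3236/1131, M5=0
seg 0: a=5, c=M0/2=0, d=(M1−M0)/(6·3)=-760/10179, b=Δ0−h0·(2M0+M1)/6=383/1131
seg 1: a=4, c=M1/2=-760/1131, d=(M2−M1)/(6·1)=395/1131, b=Δ1−h1·(2M1+M2)/6=-1897/1131
seg 2: a=2, c=M2/2=425/1131, d=(M3−M2)/(6·3)=-32/351, b=Δ2−h2·(2M2+M3)/6=-744/377
seg 3: a=-3, c=M3/2=-503/1131, d=(M4−M3)/(6·1)=707/1131, b=Δ3−h3·(2M3+M4)/6=-822/377
seg 4: a=-5, c=M4/2=1618/1131, d=(M5−M4)/(6·3)=-1618/10179, b=Δ4−h4·(2M4+M5)/6=-1351/1131
t_q=41/4 → seg 4, τ=9/4; S=-5+-1351/1131·τ+1618/1131·τ²+-1618/10179·τ³=-27215/12064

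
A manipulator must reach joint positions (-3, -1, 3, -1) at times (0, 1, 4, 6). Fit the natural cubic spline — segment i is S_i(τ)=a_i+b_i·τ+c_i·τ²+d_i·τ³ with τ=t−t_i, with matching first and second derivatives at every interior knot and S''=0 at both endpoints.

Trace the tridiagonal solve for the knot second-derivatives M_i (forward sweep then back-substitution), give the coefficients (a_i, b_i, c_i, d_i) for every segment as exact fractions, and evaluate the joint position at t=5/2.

Δ: Δ0=2, Δ1=4/3, Δ2=-2
row 1: diag=8, rhs=-4; c'=3/8, d'=-1/2
row 2: denom=10−3·3/8=71/8; d'=(-20−3·-1/2)/(71/8)=-148/71
back: M2=-148/71
back: M1=-1/2−3/8·-148/71=20/71
M: M0=0, M1=20/71, M2=-148/71, M3=0
seg 0: a=-3, c=M0/2=0, d=(M1−M0)/(6·1)=10/213, b=Δ0−h0·(2M0+M1)/6=416/213
seg 1: a=-1, c=M1/2=10/71, d=(M2−M1)/(6·3)=-28/213, b=Δ1−h1·(2M1+M2)/6=446/213
seg 2: a=3, c=M2/2=-74/71, d=(M3−M2)/(6·2)=37/213, b=Δ2−h2·(2M2+M3)/6=-130/213
t_q=5/2 → seg 1, τ=3/2; S=-1+446/213·τ+10/71·τ²+-28/213·τ³=143/71

  seg 0: a=-3 b=416/213 c=0 d=10/213
  seg 1: a=-1 b=446/213 c=10/71 d=-28/213
  seg 2: a=3 b=-130/213 c=-74/71 d=37/213
S(5/2) = 143/71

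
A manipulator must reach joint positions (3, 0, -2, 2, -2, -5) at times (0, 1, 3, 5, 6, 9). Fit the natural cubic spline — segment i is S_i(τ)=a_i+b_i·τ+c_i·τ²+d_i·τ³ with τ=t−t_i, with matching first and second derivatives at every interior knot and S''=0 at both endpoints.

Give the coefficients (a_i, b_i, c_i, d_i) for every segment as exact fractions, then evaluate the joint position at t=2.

  seg 0: a=3 b=-2915/938 c=0 d=101/938
  seg 1: a=0 b=-1306/469 c=303/938 d=267/938
  seg 2: a=-2 b=902/469 c=1905/938 d=-267/268
  seg 3: a=2 b=-895/469 c=-1851/469 d=870/469
  seg 4: a=-2 b=-1987/469 c=759/469 d=-253/1407
S(2) = -1021/469

Δ: Δ0=-3, Δ1=-1, Δ2=2, Δ3=-4, Δ4=-1
row 1: diag=6, rhs=12; c'=1/3, d'=2
row 2: denom=8−2·1/3=22/3; d'=(18−2·2)/(22/3)=21/11
row 3: denom=6−2·3/11=60/11; d'=(-36−2·21/11)/(60/11)=-73/10
row 4: denom=8−1·11/60=469/60; d'=(18−1·-73/10)/(469/60)=1518/469
back: M4=1518/469
back: M3=-73/10−11/60·1518/469=-3702/469
back: M2=21/11−3/11·-3702/469=1905/469
back: M1=2−1/3·1905/469=303/469
M: M0=0, M1=303/469, M2=1905/469, M3=-3702/469, M4=1518/469, M5=0
seg 0: a=3, c=M0/2=0, d=(M1−M0)/(6·1)=101/938, b=Δ0−h0·(2M0+M1)/6=-2915/938
seg 1: a=0, c=M1/2=303/938, d=(M2−M1)/(6·2)=267/938, b=Δ1−h1·(2M1+M2)/6=-1306/469
seg 2: a=-2, c=M2/2=1905/938, d=(M3−M2)/(6·2)=-267/268, b=Δ2−h2·(2M2+M3)/6=902/469
seg 3: a=2, c=M3/2=-1851/469, d=(M4−M3)/(6·1)=870/469, b=Δ3−h3·(2M3+M4)/6=-895/469
seg 4: a=-2, c=M4/2=759/469, d=(M5−M4)/(6·3)=-253/1407, b=Δ4−h4·(2M4+M5)/6=-1987/469
t_q=2 → seg 1, τ=1; S=0+-1306/469·τ+303/938·τ²+267/938·τ³=-1021/469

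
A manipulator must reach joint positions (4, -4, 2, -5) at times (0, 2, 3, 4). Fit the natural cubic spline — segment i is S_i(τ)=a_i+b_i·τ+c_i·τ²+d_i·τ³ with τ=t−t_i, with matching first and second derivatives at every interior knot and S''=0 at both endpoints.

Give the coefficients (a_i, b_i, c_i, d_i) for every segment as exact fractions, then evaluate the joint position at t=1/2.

  seg 0: a=4 b=-198/23 c=0 d=53/46
  seg 1: a=-4 b=120/23 c=159/23 d=-141/23
  seg 2: a=2 b=15/23 c=-264/23 d=88/23
S(1/2) = -59/368

Δ: Δ0=-4, Δ1=6, Δ2=-7
row 1: diag=6, rhs=60; c'=1/6, d'=10
row 2: denom=4−1·1/6=23/6; d'=(-78−1·10)/(23/6)=-528/23
back: M2=-528/23
back: M1=10−1/6·-528/23=318/23
M: M0=0, M1=318/23, M2=-528/23, M3=0
seg 0: a=4, c=M0/2=0, d=(M1−M0)/(6·2)=53/46, b=Δ0−h0·(2M0+M1)/6=-198/23
seg 1: a=-4, c=M1/2=159/23, d=(M2−M1)/(6·1)=-141/23, b=Δ1−h1·(2M1+M2)/6=120/23
seg 2: a=2, c=M2/2=-264/23, d=(M3−M2)/(6·1)=88/23, b=Δ2−h2·(2M2+M3)/6=15/23
t_q=1/2 → seg 0, τ=1/2; S=4+-198/23·τ+0·τ²+53/46·τ³=-59/368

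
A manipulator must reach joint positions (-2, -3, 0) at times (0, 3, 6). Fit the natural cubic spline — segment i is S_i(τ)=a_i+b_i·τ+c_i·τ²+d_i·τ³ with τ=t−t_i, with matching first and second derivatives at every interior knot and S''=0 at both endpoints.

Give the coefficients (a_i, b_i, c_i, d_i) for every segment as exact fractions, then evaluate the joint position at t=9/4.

  seg 0: a=-2 b=-2/3 c=0 d=1/27
  seg 1: a=-3 b=1/3 c=1/3 d=-1/27
S(9/4) = -197/64

Δ: Δ0=-1/3, Δ1=1
row 1: diag=12, rhs=8; c'=1/4, d'=2/3
back: M1=2/3
M: M0=0, M1=2/3, M2=0
seg 0: a=-2, c=M0/2=0, d=(M1−M0)/(6·3)=1/27, b=Δ0−h0·(2M0+M1)/6=-2/3
seg 1: a=-3, c=M1/2=1/3, d=(M2−M1)/(6·3)=-1/27, b=Δ1−h1·(2M1+M2)/6=1/3
t_q=9/4 → seg 0, τ=9/4; S=-2+-2/3·τ+0·τ²+1/27·τ³=-197/64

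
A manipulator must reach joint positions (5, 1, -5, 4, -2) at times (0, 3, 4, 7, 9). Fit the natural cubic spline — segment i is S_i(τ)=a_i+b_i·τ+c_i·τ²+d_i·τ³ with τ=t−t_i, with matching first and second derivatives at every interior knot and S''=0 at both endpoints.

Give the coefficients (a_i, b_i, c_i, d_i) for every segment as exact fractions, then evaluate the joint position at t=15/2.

  seg 0: a=5 b=287/279 c=0 d=-659/2511
  seg 1: a=1 b=-1690/279 c=-659/279 d=75/31
  seg 2: a=-5 b=-983/279 c=1366/279 d=-2278/2511
  seg 3: a=4 b=379/279 c=-304/93 d=152/279
S(15/2) = 731/186

Δ: Δ0=-4/3, Δ1=-6, Δ2=3, Δ3=-3
row 1: diag=8, rhs=-28; c'=1/8, d'=-7/2
row 2: denom=8−1·1/8=63/8; d'=(54−1·-7/2)/(63/8)=460/63
row 3: denom=10−3·8/21=62/7; d'=(-36−3·460/63)/(62/7)=-608/93
back: M3=-608/93
back: M2=460/63−8/21·-608/93=2732/279
back: M1=-7/2−1/8·2732/279=-1318/279
M: M0=0, M1=-1318/279, M2=2732/279, M3=-608/93, M4=0
seg 0: a=5, c=M0/2=0, d=(M1−M0)/(6·3)=-659/2511, b=Δ0−h0·(2M0+M1)/6=287/279
seg 1: a=1, c=M1/2=-659/279, d=(M2−M1)/(6·1)=75/31, b=Δ1−h1·(2M1+M2)/6=-1690/279
seg 2: a=-5, c=M2/2=1366/279, d=(M3−M2)/(6·3)=-2278/2511, b=Δ2−h2·(2M2+M3)/6=-983/279
seg 3: a=4, c=M3/2=-304/93, d=(M4−M3)/(6·2)=152/279, b=Δ3−h3·(2M3+M4)/6=379/279
t_q=15/2 → seg 3, τ=1/2; S=4+379/279·τ+-304/93·τ²+152/279·τ³=731/186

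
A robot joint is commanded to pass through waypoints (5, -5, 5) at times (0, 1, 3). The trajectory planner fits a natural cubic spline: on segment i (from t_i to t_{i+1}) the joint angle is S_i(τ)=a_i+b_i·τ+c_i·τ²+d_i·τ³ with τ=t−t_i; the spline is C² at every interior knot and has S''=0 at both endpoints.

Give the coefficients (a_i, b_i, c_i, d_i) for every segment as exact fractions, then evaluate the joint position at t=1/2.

  seg 0: a=5 b=-25/2 c=0 d=5/2
  seg 1: a=-5 b=-5 c=15/2 d=-5/4
S(1/2) = -15/16

Δ: Δ0=-10, Δ1=5
row 1: diag=6, rhs=90; c'=1/3, d'=15
back: M1=15
M: M0=0, M1=15, M2=0
seg 0: a=5, c=M0/2=0, d=(M1−M0)/(6·1)=5/2, b=Δ0−h0·(2M0+M1)/6=-25/2
seg 1: a=-5, c=M1/2=15/2, d=(M2−M1)/(6·2)=-5/4, b=Δ1−h1·(2M1+M2)/6=-5
t_q=1/2 → seg 0, τ=1/2; S=5+-25/2·τ+0·τ²+5/2·τ³=-15/16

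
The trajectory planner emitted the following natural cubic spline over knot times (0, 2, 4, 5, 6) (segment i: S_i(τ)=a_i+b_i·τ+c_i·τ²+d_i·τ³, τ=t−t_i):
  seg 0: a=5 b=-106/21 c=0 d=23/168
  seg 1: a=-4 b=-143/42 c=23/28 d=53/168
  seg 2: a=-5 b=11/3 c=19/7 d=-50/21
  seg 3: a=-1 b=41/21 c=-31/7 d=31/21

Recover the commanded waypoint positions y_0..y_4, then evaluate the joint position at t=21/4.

y_0 = S_0(0) = a_0 = 5
y_1 = S_1(0) = a_1 = -4
y_2 = S_2(0) = a_2 = -5
y_3 = S_3(0) = a_3 = -1
y_4 = S_3(1) = -2
t_q=21/4 is in segment 3 (τ=1/4); S_3(τ)=-49/64

y_0=5 y_1=-4 y_2=-5 y_3=-1 y_4=-2
S(21/4) = -49/64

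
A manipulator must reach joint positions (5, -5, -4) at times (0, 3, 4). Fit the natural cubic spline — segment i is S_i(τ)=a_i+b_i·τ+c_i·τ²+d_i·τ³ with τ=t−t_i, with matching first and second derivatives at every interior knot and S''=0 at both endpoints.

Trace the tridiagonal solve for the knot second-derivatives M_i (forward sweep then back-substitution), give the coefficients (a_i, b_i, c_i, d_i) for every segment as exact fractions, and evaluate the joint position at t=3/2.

Δ: Δ0=-10/3, Δ1=1
row 1: diag=8, rhs=26; c'=1/8, d'=13/4
back: M1=13/4
M: M0=0, M1=13/4, M2=0
seg 0: a=5, c=M0/2=0, d=(M1−M0)/(6·3)=13/72, b=Δ0−h0·(2M0+M1)/6=-119/24
seg 1: a=-5, c=M1/2=13/8, d=(M2−M1)/(6·1)=-13/24, b=Δ1−h1·(2M1+M2)/6=-1/12
t_q=3/2 → seg 0, τ=3/2; S=5+-119/24·τ+0·τ²+13/72·τ³=-117/64

  seg 0: a=5 b=-119/24 c=0 d=13/72
  seg 1: a=-5 b=-1/12 c=13/8 d=-13/24
S(3/2) = -117/64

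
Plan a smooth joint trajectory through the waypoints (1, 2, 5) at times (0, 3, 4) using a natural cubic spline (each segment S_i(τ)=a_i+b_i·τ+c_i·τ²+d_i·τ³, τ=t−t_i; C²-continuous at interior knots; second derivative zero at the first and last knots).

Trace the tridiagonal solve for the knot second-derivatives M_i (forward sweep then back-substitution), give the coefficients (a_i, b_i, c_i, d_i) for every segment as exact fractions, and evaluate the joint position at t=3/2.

  seg 0: a=1 b=-2/3 c=0 d=1/9
  seg 1: a=2 b=7/3 c=1 d=-1/3
S(3/2) = 3/8

Δ: Δ0=1/3, Δ1=3
row 1: diag=8, rhs=16; c'=1/8, d'=2
back: M1=2
M: M0=0, M1=2, M2=0
seg 0: a=1, c=M0/2=0, d=(M1−M0)/(6·3)=1/9, b=Δ0−h0·(2M0+M1)/6=-2/3
seg 1: a=2, c=M1/2=1, d=(M2−M1)/(6·1)=-1/3, b=Δ1−h1·(2M1+M2)/6=7/3
t_q=3/2 → seg 0, τ=3/2; S=1+-2/3·τ+0·τ²+1/9·τ³=3/8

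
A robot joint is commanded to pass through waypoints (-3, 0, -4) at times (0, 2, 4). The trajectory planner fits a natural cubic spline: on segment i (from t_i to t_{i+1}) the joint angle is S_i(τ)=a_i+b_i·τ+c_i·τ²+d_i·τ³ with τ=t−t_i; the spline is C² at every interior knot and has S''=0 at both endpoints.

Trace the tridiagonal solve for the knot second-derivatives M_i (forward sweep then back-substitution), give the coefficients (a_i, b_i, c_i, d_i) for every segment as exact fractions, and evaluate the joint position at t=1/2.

Δ: Δ0=3/2, Δ1=-2
row 1: diag=8, rhs=-21; c'=1/4, d'=-21/8
back: M1=-21/8
M: M0=0, M1=-21/8, M2=0
seg 0: a=-3, c=M0/2=0, d=(M1−M0)/(6·2)=-7/32, b=Δ0−h0·(2M0+M1)/6=19/8
seg 1: a=0, c=M1/2=-21/16, d=(M2−M1)/(6·2)=7/32, b=Δ1−h1·(2M1+M2)/6=-1/4
t_q=1/2 → seg 0, τ=1/2; S=-3+19/8·τ+0·τ²+-7/32·τ³=-471/256

  seg 0: a=-3 b=19/8 c=0 d=-7/32
  seg 1: a=0 b=-1/4 c=-21/16 d=7/32
S(1/2) = -471/256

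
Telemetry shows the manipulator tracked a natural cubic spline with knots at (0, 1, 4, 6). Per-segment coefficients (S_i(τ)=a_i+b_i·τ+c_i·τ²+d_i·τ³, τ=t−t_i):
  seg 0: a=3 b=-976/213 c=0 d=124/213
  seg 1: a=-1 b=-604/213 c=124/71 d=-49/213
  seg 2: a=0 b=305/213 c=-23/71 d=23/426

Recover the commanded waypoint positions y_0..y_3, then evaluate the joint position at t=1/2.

y_0 = S_0(0) = a_0 = 3
y_1 = S_1(0) = a_1 = -1
y_2 = S_2(0) = a_2 = 0
y_3 = S_2(2) = 2
t_q=1/2 is in segment 0 (τ=1/2); S_0(τ)=111/142

y_0=3 y_1=-1 y_2=0 y_3=2
S(1/2) = 111/142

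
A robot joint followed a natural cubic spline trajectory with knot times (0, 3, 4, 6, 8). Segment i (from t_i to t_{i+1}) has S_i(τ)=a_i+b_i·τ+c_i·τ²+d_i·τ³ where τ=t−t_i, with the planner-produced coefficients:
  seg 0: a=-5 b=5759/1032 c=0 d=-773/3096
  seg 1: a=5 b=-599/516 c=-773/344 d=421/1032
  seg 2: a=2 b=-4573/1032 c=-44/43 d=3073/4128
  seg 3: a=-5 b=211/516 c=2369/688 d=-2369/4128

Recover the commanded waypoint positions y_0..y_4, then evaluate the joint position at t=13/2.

y_0 = S_0(0) = a_0 = -5
y_1 = S_1(0) = a_1 = 5
y_2 = S_2(0) = a_2 = 2
y_3 = S_3(0) = a_3 = -5
y_4 = S_3(2) = 5
t_q=13/2 is in segment 3 (τ=1/2); S_3(τ)=-44103/11008

y_0=-5 y_1=5 y_2=2 y_3=-5 y_4=5
S(13/2) = -44103/11008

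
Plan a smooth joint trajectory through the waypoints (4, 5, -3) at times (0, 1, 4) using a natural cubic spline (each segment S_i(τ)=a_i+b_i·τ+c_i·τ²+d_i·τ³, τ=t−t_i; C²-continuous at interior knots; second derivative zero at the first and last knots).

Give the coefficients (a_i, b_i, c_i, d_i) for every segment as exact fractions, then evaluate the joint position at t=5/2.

Δ: Δ0=1, Δ1=-8/3
row 1: diag=8, rhs=-22; c'=3/8, d'=-11/4
back: M1=-11/4
M: M0=0, M1=-11/4, M2=0
seg 0: a=4, c=M0/2=0, d=(M1−M0)/(6·1)=-11/24, b=Δ0−h0·(2M0+M1)/6=35/24
seg 1: a=5, c=M1/2=-11/8, d=(M2−M1)/(6·3)=11/72, b=Δ1−h1·(2M1+M2)/6=1/12
t_q=5/2 → seg 1, τ=3/2; S=5+1/12·τ+-11/8·τ²+11/72·τ³=163/64

  seg 0: a=4 b=35/24 c=0 d=-11/24
  seg 1: a=5 b=1/12 c=-11/8 d=11/72
S(5/2) = 163/64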